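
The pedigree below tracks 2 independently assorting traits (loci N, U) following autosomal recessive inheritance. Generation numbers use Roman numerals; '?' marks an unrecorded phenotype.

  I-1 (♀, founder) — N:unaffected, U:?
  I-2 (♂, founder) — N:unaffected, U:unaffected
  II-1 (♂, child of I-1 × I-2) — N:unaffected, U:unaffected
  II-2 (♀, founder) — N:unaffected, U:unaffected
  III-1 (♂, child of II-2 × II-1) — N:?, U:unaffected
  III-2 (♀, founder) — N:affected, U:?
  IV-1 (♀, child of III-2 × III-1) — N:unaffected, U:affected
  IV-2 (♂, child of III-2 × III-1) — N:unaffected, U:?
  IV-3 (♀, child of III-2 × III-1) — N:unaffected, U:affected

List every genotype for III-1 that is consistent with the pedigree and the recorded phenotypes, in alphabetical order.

III-1 ∈ {NN Uu, Nn Uu}

N/I-1 un ·: NN|Nn
N/I-2 un ·: NN|Nn
N/II-1 un I-1×I-2: NN|Nn
N/II-2 un ·: NN|Nn
N/III-1 ? II-2×II-1: NN|Nn
N/III-2 aff ·: nn
N/IV-1 un III-2×III-1: Nn
N/IV-2 un III-2×III-1: Nn
N/IV-3 un III-2×III-1: Nn
⇒ N over [I-1,I-2,II-1,II-2,III-1,III-2,IV-1,IV-2,IV-3]: 24 consistent
U/I-1 ? ·: UU|Uu|uu
U/I-2 un ·: UU|Uu
U/II-1 un I-1×I-2: UU|Uu
U/II-2 un ·: UU|Uu
U/III-1 un II-2×II-1: Uu
U/III-2 ? ·: Uu|uu
U/IV-1 aff III-2×III-1: uu
U/IV-2 ? III-2×III-1: UU|Uu|uu
U/IV-3 aff III-2×III-1: uu
⇒ U over [I-1,I-2,II-1,II-2,III-1,III-2,IV-1,IV-2,IV-3]: 70 consistent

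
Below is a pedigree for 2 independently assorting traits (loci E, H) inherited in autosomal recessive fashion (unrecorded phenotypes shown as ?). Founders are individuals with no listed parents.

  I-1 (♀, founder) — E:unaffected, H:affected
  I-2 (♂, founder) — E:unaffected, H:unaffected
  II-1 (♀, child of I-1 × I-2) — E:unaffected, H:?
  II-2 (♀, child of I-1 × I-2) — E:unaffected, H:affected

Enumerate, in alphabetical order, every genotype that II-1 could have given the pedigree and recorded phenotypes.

E/I-1 un ·: EE|Ee
E/I-2 un ·: EE|Ee
E/II-1 un I-1×I-2: EE|Ee
E/II-2 un I-1×I-2: EE|Ee
⇒ E over [I-1,I-2,II-1,II-2]: 13 consistent
H/I-1 aff ·: hh
H/I-2 un ·: Hh
H/II-1 ? I-1×I-2: Hh|hh
H/II-2 aff I-1×I-2: hh
⇒ H over [I-1,I-2,II-1,II-2]: 2 consistent

II-1 ∈ {EE Hh, EE hh, Ee Hh, Ee hh}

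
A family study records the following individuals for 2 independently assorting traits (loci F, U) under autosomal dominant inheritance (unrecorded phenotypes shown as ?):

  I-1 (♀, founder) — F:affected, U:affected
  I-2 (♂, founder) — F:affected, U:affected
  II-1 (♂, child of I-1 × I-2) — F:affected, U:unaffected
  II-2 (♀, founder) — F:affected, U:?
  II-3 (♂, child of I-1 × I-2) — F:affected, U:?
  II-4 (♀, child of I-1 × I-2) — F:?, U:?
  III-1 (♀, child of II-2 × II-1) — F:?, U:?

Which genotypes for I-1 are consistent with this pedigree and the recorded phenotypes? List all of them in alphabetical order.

I-1 ∈ {FF Uu, Ff Uu}

F/I-1 aff ·: Ff|FF
F/I-2 aff ·: Ff|FF
F/II-1 aff I-1×I-2: Ff|FF
F/II-2 aff ·: Ff|FF
F/II-3 aff I-1×I-2: Ff|FF
F/II-4 ? I-1×I-2: ff|Ff|FF
F/III-1 ? II-2×II-1: ff|Ff|FF
⇒ F over [I-1,I-2,II-1,II-2,II-3,II-4,III-1]: 115 consistent
U/I-1 aff ·: Uu
U/I-2 aff ·: Uu
U/II-1 un I-1×I-2: uu
U/II-2 ? ·: uu|Uu|UU
U/II-3 ? I-1×I-2: uu|Uu|UU
U/II-4 ? I-1×I-2: uu|Uu|UU
U/III-1 ? II-2×II-1: uu|Uu
⇒ U over [I-1,I-2,II-1,II-2,II-3,II-4,III-1]: 36 consistent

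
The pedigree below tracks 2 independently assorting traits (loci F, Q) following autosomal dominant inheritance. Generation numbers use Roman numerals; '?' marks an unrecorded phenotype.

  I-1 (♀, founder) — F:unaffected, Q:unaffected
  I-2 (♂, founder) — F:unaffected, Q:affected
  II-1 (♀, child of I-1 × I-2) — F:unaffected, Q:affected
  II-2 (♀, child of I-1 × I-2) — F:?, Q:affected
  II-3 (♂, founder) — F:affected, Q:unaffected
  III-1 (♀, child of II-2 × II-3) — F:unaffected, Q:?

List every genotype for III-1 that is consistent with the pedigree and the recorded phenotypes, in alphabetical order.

III-1 ∈ {ff Qq, ff qq}

F/I-1 un ·: ff
F/I-2 un ·: ff
F/II-1 un I-1×I-2: ff
F/II-2 ? I-1×I-2: ff
F/II-3 aff ·: Ff
F/III-1 un II-2×II-3: ff
⇒ F over [I-1,I-2,II-1,II-2,II-3,III-1]: 1 consistent
Q/I-1 un ·: qq
Q/I-2 aff ·: Qq|QQ
Q/II-1 aff I-1×I-2: Qq
Q/II-2 aff I-1×I-2: Qq
Q/II-3 un ·: qq
Q/III-1 ? II-2×II-3: qq|Qq
⇒ Q over [I-1,I-2,II-1,II-2,II-3,III-1]: 4 consistent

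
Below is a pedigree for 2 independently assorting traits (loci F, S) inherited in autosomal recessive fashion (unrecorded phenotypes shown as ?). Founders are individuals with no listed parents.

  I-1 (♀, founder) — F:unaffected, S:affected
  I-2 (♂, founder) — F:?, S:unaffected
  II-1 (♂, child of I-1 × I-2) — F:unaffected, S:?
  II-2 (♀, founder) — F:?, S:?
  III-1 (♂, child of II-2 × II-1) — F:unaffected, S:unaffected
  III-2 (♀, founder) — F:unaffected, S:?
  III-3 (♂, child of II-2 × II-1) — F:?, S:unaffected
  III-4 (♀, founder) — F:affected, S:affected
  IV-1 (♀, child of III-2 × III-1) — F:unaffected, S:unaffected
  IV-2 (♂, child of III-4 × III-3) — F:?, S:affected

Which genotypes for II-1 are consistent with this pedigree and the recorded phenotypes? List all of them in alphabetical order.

II-1 ∈ {FF Ss, FF ss, Ff Ss, Ff ss}

F/I-1 un ·: FF|Ff
F/I-2 ? ·: FF|Ff|ff
F/II-1 un I-1×I-2: FF|Ff
F/II-2 ? ·: FF|Ff|ff
F/III-1 un II-2×II-1: FF|Ff
F/III-2 un ·: FF|Ff
F/III-3 ? II-2×II-1: FF|Ff|ff
F/III-4 aff ·: ff
F/IV-1 un III-2×III-1: FF|Ff
F/IV-2 ? III-4×III-3: Ff|ff
⇒ F over [I-1,I-2,II-1,II-2,III-1,III-2,III-3,III-4,IV-1,IV-2]: 433 consistent
S/I-1 aff ·: ss
S/I-2 un ·: SS|Ss
S/II-1 ? I-1×I-2: Ss|ss
S/II-2 ? ·: SS|Ss|ss
S/III-1 un II-2×II-1: SS|Ss
S/III-2 ? ·: SS|Ss|ss
S/III-3 un II-2×II-1: Ss
S/III-4 aff ·: ss
S/IV-1 un III-2×III-1: SS|Ss
S/IV-2 aff III-4×III-3: ss
⇒ S over [I-1,I-2,II-1,II-2,III-1,III-2,III-3,III-4,IV-1,IV-2]: 56 consistent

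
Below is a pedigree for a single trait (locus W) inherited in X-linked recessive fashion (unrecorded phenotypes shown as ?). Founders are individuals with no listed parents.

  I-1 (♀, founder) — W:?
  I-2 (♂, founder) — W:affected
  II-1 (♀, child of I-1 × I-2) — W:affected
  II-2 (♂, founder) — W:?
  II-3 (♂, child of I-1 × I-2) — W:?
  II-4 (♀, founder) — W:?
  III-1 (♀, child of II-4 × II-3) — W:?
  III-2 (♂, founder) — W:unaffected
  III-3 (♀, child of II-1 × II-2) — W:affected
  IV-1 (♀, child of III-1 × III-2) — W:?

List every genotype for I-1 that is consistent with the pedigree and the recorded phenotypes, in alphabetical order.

I-1 ∈ {X^WX^w, X^wX^w}

W/I-1 ? ·: X^WX^w|X^wX^w
W/I-2 aff ·: X^wY
W/II-1 aff I-1×I-2: X^wX^w
W/II-2 ? ·: X^wY
W/II-3 ? I-1×I-2: X^WY|X^wY
W/II-4 ? ·: X^WX^W|X^WX^w|X^wX^w
W/III-1 ? II-4×II-3: X^WX^W|X^WX^w|X^wX^w
W/III-2 un ·: X^WY
W/III-3 aff II-1×II-2: X^wX^w
W/IV-1 ? III-1×III-2: X^WX^W|X^WX^w
⇒ W over [I-1,I-2,II-1,II-2,II-3,II-4,III-1,III-2,III-3,IV-1]: 18 consistent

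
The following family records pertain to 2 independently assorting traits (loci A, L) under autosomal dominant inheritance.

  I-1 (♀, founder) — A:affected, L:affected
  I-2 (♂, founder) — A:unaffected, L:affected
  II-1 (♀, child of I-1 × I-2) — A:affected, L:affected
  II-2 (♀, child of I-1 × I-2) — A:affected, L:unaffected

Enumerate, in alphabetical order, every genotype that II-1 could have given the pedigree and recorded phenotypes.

A/I-1 aff ·: Aa|AA
A/I-2 un ·: aa
A/II-1 aff I-1×I-2: Aa
A/II-2 aff I-1×I-2: Aa
⇒ A over [I-1,I-2,II-1,II-2]: 2 consistent
L/I-1 aff ·: Ll
L/I-2 aff ·: Ll
L/II-1 aff I-1×I-2: Ll|LL
L/II-2 un I-1×I-2: ll
⇒ L over [I-1,I-2,II-1,II-2]: 2 consistent

II-1 ∈ {Aa LL, Aa Ll}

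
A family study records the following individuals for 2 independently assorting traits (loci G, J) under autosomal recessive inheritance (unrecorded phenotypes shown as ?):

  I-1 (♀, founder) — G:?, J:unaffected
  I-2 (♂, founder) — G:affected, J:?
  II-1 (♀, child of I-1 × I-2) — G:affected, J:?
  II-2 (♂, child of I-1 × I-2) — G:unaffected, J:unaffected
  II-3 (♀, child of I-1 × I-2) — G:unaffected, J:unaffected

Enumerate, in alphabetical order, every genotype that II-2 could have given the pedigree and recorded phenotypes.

G/I-1 ? ·: Gg
G/I-2 aff ·: gg
G/II-1 aff I-1×I-2: gg
G/II-2 un I-1×I-2: Gg
G/II-3 un I-1×I-2: Gg
⇒ G over [I-1,I-2,II-1,II-2,II-3]: 1 consistent
J/I-1 un ·: JJ|Jj
J/I-2 ? ·: JJ|Jj|jj
J/II-1 ? I-1×I-2: JJ|Jj|jj
J/II-2 un I-1×I-2: JJ|Jj
J/II-3 un I-1×I-2: JJ|Jj
⇒ J over [I-1,I-2,II-1,II-2,II-3]: 32 consistent

II-2 ∈ {Gg JJ, Gg Jj}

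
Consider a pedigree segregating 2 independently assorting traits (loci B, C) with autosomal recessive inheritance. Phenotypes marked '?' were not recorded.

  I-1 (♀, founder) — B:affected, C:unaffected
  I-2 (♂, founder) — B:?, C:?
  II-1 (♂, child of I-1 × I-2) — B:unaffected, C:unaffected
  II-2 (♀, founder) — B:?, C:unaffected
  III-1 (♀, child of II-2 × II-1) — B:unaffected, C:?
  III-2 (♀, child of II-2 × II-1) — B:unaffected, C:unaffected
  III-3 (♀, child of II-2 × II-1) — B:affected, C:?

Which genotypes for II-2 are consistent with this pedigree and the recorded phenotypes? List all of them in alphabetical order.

B/I-1 aff ·: bb
B/I-2 ? ·: BB|Bb
B/II-1 un I-1×I-2: Bb
B/II-2 ? ·: Bb|bb
B/III-1 un II-2×II-1: BB|Bb
B/III-2 un II-2×II-1: BB|Bb
B/III-3 aff II-2×II-1: bb
⇒ B over [I-1,I-2,II-1,II-2,III-1,III-2,III-3]: 10 consistent
C/I-1 un ·: CC|Cc
C/I-2 ? ·: CC|Cc|cc
C/II-1 un I-1×I-2: CC|Cc
C/II-2 un ·: CC|Cc
C/III-1 ? II-2×II-1: CC|Cc|cc
C/III-2 un II-2×II-1: CC|Cc
C/III-3 ? II-2×II-1: CC|Cc|cc
⇒ C over [I-1,I-2,II-1,II-2,III-1,III-2,III-3]: 166 consistent

II-2 ∈ {Bb CC, Bb Cc, bb CC, bb Cc}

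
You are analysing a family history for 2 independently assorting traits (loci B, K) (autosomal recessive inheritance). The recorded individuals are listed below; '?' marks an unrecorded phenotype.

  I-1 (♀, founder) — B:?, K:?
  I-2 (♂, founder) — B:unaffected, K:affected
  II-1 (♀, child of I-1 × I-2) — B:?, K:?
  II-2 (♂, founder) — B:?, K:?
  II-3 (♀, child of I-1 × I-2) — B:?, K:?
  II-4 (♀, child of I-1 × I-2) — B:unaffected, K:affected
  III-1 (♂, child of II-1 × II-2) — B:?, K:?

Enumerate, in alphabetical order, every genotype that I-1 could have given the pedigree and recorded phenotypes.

B/I-1 ? ·: BB|Bb|bb
B/I-2 un ·: BB|Bb
B/II-1 ? I-1×I-2: BB|Bb|bb
B/II-2 ? ·: BB|Bb|bb
B/II-3 ? I-1×I-2: BB|Bb|bb
B/II-4 un I-1×I-2: BB|Bb
B/III-1 ? II-1×II-2: BB|Bb|bb
⇒ B over [I-1,I-2,II-1,II-2,II-3,II-4,III-1]: 211 consistent
K/I-1 ? ·: Kk|kk
K/I-2 aff ·: kk
K/II-1 ? I-1×I-2: Kk|kk
K/II-2 ? ·: KK|Kk|kk
K/II-3 ? I-1×I-2: Kk|kk
K/II-4 aff I-1×I-2: kk
K/III-1 ? II-1×II-2: KK|Kk|kk
⇒ K over [I-1,I-2,II-1,II-2,II-3,II-4,III-1]: 26 consistent

I-1 ∈ {BB Kk, BB kk, Bb Kk, Bb kk, bb Kk, bb kk}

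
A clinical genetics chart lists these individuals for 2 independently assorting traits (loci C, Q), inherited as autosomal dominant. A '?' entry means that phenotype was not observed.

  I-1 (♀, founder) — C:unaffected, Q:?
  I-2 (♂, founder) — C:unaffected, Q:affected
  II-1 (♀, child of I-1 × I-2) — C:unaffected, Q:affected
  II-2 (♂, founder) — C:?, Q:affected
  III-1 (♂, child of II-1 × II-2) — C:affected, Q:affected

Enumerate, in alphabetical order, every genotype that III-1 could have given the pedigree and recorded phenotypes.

C/I-1 un ·: cc
C/I-2 un ·: cc
C/II-1 un I-1×I-2: cc
C/II-2 ? ·: Cc|CC
C/III-1 aff II-1×II-2: Cc
⇒ C over [I-1,I-2,II-1,II-2,III-1]: 2 consistent
Q/I-1 ? ·: qq|Qq|QQ
Q/I-2 aff ·: Qq|QQ
Q/II-1 aff I-1×I-2: Qq|QQ
Q/II-2 aff ·: Qq|QQ
Q/III-1 aff II-1×II-2: Qq|QQ
⇒ Q over [I-1,I-2,II-1,II-2,III-1]: 32 consistent

III-1 ∈ {Cc QQ, Cc Qq}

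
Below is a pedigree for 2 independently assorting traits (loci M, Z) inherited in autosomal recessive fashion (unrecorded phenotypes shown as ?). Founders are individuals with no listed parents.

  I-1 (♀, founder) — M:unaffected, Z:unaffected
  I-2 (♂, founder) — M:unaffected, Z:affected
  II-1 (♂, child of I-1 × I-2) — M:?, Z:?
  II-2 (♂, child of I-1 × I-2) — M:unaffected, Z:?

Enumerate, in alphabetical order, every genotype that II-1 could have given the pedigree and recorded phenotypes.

M/I-1 un ·: MM|Mm
M/I-2 un ·: MM|Mm
M/II-1 ? I-1×I-2: MM|Mm|mm
M/II-2 un I-1×I-2: MM|Mm
⇒ M over [I-1,I-2,II-1,II-2]: 15 consistent
Z/I-1 un ·: ZZ|Zz
Z/I-2 aff ·: zz
Z/II-1 ? I-1×I-2: Zz|zz
Z/II-2 ? I-1×I-2: Zz|zz
⇒ Z over [I-1,I-2,II-1,II-2]: 5 consistent

II-1 ∈ {MM Zz, MM zz, Mm Zz, Mm zz, mm Zz, mm zz}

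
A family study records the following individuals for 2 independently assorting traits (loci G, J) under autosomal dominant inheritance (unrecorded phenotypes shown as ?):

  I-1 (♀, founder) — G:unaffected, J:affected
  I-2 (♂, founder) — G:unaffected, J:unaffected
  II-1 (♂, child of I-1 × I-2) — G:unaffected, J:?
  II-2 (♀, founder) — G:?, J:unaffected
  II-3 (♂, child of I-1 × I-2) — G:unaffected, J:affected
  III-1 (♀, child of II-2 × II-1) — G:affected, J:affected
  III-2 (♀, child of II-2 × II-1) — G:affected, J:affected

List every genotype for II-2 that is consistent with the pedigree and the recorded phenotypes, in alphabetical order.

G/I-1 un ·: gg
G/I-2 un ·: gg
G/II-1 un I-1×I-2: gg
G/II-2 ? ·: Gg|GG
G/II-3 un I-1×I-2: gg
G/III-1 aff II-2×II-1: Gg
G/III-2 aff II-2×II-1: Gg
⇒ G over [I-1,I-2,II-1,II-2,II-3,III-1,III-2]: 2 consistent
J/I-1 aff ·: Jj|JJ
J/I-2 un ·: jj
J/II-1 ? I-1×I-2: Jj
J/II-2 un ·: jj
J/II-3 aff I-1×I-2: Jj
J/III-1 aff II-2×II-1: Jj
J/III-2 aff II-2×II-1: Jj
⇒ J over [I-1,I-2,II-1,II-2,II-3,III-1,III-2]: 2 consistent

II-2 ∈ {GG jj, Gg jj}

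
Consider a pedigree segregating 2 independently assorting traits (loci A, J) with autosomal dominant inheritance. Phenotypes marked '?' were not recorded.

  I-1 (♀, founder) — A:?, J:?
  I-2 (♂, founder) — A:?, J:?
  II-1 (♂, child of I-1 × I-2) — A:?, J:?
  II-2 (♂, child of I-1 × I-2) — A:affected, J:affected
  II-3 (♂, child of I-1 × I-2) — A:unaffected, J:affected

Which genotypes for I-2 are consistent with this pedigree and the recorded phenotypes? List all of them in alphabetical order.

A/I-1 ? ·: aa|Aa
A/I-2 ? ·: aa|Aa
A/II-1 ? I-1×I-2: aa|Aa|AA
A/II-2 aff I-1×I-2: Aa|AA
A/II-3 un I-1×I-2: aa
⇒ A over [I-1,I-2,II-1,II-2,II-3]: 10 consistent
J/I-1 ? ·: jj|Jj|JJ
J/I-2 ? ·: jj|Jj|JJ
J/II-1 ? I-1×I-2: jj|Jj|JJ
J/II-2 aff I-1×I-2: Jj|JJ
J/II-3 aff I-1×I-2: Jj|JJ
⇒ J over [I-1,I-2,II-1,II-2,II-3]: 35 consistent

I-2 ∈ {Aa JJ, Aa Jj, Aa jj, aa JJ, aa Jj, aa jj}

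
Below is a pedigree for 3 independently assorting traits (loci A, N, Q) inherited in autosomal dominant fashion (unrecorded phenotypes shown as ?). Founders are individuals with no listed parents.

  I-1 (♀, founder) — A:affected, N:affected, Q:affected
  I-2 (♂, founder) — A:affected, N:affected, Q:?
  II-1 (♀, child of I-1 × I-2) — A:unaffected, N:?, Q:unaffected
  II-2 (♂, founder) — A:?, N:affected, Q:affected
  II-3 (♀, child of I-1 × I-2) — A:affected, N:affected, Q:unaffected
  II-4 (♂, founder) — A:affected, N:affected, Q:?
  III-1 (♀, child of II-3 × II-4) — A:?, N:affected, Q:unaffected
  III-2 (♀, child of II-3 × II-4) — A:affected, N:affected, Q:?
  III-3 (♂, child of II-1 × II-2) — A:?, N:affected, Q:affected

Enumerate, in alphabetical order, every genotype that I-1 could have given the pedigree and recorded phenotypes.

I-1 ∈ {Aa NN Qq, Aa Nn Qq}

A/I-1 aff ·: Aa
A/I-2 aff ·: Aa
A/II-1 un I-1×I-2: aa
A/II-2 ? ·: aa|Aa|AA
A/II-3 aff I-1×I-2: Aa|AA
A/II-4 aff ·: Aa|AA
A/III-1 ? II-3×II-4: aa|Aa|AA
A/III-2 aff II-3×II-4: Aa|AA
A/III-3 ? II-1×II-2: aa|Aa
⇒ A over [I-1,I-2,II-1,II-2,II-3,II-4,III-1,III-2,III-3]: 60 consistent
N/I-1 aff ·: Nn|NN
N/I-2 aff ·: Nn|NN
N/II-1 ? I-1×I-2: nn|Nn|NN
N/II-2 aff ·: Nn|NN
N/II-3 aff I-1×I-2: Nn|NN
N/II-4 aff ·: Nn|NN
N/III-1 aff II-3×II-4: Nn|NN
N/III-2 aff II-3×II-4: Nn|NN
N/III-3 aff II-1×II-2: Nn|NN
⇒ N over [I-1,I-2,II-1,II-2,II-3,II-4,III-1,III-2,III-3]: 314 consistent
Q/I-1 aff ·: Qq
Q/I-2 ? ·: qq|Qq
Q/II-1 un I-1×I-2: qq
Q/II-2 aff ·: Qq|QQ
Q/II-3 un I-1×I-2: qq
Q/II-4 ? ·: qq|Qq
Q/III-1 un II-3×II-4: qq
Q/III-2 ? II-3×II-4: qq|Qq
Q/III-3 aff II-1×II-2: Qq
⇒ Q over [I-1,I-2,II-1,II-2,II-3,II-4,III-1,III-2,III-3]: 12 consistent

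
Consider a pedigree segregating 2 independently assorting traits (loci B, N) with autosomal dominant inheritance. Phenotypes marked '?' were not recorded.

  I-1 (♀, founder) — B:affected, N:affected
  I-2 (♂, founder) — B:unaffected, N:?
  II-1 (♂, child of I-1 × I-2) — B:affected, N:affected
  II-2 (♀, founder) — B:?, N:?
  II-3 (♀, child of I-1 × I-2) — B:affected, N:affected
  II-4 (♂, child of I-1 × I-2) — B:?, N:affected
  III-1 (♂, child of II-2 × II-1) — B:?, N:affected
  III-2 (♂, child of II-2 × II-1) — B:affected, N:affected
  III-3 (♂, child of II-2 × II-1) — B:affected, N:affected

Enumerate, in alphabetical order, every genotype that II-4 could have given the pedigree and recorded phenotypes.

II-4 ∈ {Bb NN, Bb Nn, bb NN, bb Nn}

B/I-1 aff ·: Bb|BB
B/I-2 un ·: bb
B/II-1 aff I-1×I-2: Bb
B/II-2 ? ·: bb|Bb|BB
B/II-3 aff I-1×I-2: Bb
B/II-4 ? I-1×I-2: bb|Bb
B/III-1 ? II-2×II-1: bb|Bb|BB
B/III-2 aff II-2×II-1: Bb|BB
B/III-3 aff II-2×II-1: Bb|BB
⇒ B over [I-1,I-2,II-1,II-2,II-3,II-4,III-1,III-2,III-3]: 66 consistent
N/I-1 aff ·: Nn|NN
N/I-2 ? ·: nn|Nn|NN
N/II-1 aff I-1×I-2: Nn|NN
N/II-2 ? ·: nn|Nn|NN
N/II-3 aff I-1×I-2: Nn|NN
N/II-4 aff I-1×I-2: Nn|NN
N/III-1 aff II-2×II-1: Nn|NN
N/III-2 aff II-2×II-1: Nn|NN
N/III-3 aff II-2×II-1: Nn|NN
⇒ N over [I-1,I-2,II-1,II-2,II-3,II-4,III-1,III-2,III-3]: 368 consistent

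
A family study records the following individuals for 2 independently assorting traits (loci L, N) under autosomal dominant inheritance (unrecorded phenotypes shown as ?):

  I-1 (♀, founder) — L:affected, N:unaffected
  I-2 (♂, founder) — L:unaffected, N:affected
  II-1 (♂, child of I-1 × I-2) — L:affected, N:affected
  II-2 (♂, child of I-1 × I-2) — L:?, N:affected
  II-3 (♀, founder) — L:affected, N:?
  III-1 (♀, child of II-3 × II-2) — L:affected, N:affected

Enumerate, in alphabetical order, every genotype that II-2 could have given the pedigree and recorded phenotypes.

II-2 ∈ {Ll Nn, ll Nn}

L/I-1 aff ·: Ll|LL
L/I-2 un ·: ll
L/II-1 aff I-1×I-2: Ll
L/II-2 ? I-1×I-2: ll|Ll
L/II-3 aff ·: Ll|LL
L/III-1 aff II-3×II-2: Ll|LL
⇒ L over [I-1,I-2,II-1,II-2,II-3,III-1]: 10 consistent
N/I-1 un ·: nn
N/I-2 aff ·: Nn|NN
N/II-1 aff I-1×I-2: Nn
N/II-2 aff I-1×I-2: Nn
N/II-3 ? ·: nn|Nn|NN
N/III-1 aff II-3×II-2: Nn|NN
⇒ N over [I-1,I-2,II-1,II-2,II-3,III-1]: 10 consistent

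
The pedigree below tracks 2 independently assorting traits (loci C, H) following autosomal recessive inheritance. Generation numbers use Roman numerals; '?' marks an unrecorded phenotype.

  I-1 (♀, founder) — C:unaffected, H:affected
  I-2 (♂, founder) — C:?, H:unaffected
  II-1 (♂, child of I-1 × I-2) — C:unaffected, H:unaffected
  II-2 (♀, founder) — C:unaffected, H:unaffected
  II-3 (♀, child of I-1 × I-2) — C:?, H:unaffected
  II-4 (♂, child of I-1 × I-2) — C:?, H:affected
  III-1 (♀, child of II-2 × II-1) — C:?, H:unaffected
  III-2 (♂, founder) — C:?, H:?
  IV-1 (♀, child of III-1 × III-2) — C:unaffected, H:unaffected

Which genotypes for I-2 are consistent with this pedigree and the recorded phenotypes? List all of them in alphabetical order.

C/I-1 un ·: CC|Cc
C/I-2 ? ·: CC|Cc|cc
C/II-1 un I-1×I-2: CC|Cc
C/II-2 un ·: CC|Cc
C/II-3 ? I-1×I-2: CC|Cc|cc
C/II-4 ? I-1×I-2: CC|Cc|cc
C/III-1 ? II-2×II-1: CC|Cc|cc
C/III-2 ? ·: CC|Cc|cc
C/IV-1 un III-1×III-2: CC|Cc
⇒ C over [I-1,I-2,II-1,II-2,II-3,II-4,III-1,III-2,IV-1]: 674 consistent
H/I-1 aff ·: hh
H/I-2 un ·: Hh
H/II-1 un I-1×I-2: Hh
H/II-2 un ·: HH|Hh
H/II-3 un I-1×I-2: Hh
H/II-4 aff I-1×I-2: hh
H/III-1 un II-2×II-1: HH|Hh
H/III-2 ? ·: HH|Hh|hh
H/IV-1 un III-1×III-2: HH|Hh
⇒ H over [I-1,I-2,II-1,II-2,II-3,II-4,III-1,III-2,IV-1]: 18 consistent

I-2 ∈ {CC Hh, Cc Hh, cc Hh}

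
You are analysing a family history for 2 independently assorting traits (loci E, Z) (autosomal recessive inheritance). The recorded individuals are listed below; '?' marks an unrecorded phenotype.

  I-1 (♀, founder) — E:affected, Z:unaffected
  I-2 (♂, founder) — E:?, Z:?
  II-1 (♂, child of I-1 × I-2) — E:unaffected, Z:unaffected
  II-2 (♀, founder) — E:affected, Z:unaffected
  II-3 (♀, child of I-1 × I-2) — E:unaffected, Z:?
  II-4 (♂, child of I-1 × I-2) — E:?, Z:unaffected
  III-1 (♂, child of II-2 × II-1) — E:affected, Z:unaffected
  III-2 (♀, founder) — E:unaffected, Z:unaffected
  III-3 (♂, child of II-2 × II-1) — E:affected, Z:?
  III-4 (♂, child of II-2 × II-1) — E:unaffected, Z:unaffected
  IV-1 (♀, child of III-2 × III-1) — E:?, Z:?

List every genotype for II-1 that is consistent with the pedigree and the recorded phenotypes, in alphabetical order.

E/I-1 aff ·: ee
E/I-2 ? ·: EE|Ee
E/II-1 un I-1×I-2: Ee
E/II-2 aff ·: ee
E/II-3 un I-1×I-2: Ee
E/II-4 ? I-1×I-2: Ee|ee
E/III-1 aff II-2×II-1: ee
E/III-2 un ·: EE|Ee
E/III-3 aff II-2×II-1: ee
E/III-4 un II-2×II-1: Ee
E/IV-1 ? III-2×III-1: Ee|ee
⇒ E over [I-1,I-2,II-1,II-2,II-3,II-4,III-1,III-2,III-3,III-4,IV-1]: 9 consistent
Z/I-1 un ·: ZZ|Zz
Z/I-2 ? ·: ZZ|Zz|zz
Z/II-1 un I-1×I-2: ZZ|Zz
Z/II-2 un ·: ZZ|Zz
Z/II-3 ? I-1×I-2: ZZ|Zz|zz
Z/II-4 un I-1×I-2: ZZ|Zz
Z/III-1 un II-2×II-1: ZZ|Zz
Z/III-2 un ·: ZZ|Zz
Z/III-3 ? II-2×II-1: ZZ|Zz|zz
Z/III-4 un II-2×II-1: ZZ|Zz
Z/IV-1 ? III-2×III-1: ZZ|Zz|zz
⇒ Z over [I-1,I-2,II-1,II-2,II-3,II-4,III-1,III-2,III-3,III-4,IV-1]: 1885 consistent

II-1 ∈ {Ee ZZ, Ee Zz}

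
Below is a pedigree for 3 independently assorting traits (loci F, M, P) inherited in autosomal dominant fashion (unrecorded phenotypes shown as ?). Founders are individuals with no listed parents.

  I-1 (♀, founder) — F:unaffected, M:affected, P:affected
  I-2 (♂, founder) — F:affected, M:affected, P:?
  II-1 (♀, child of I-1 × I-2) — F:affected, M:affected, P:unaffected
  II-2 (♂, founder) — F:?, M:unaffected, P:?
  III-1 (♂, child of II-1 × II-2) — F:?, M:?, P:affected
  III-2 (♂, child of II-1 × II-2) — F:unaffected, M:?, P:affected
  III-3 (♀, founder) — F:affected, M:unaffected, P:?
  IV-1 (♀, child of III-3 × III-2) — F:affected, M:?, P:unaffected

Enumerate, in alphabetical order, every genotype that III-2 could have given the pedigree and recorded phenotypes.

F/I-1 un ·: ff
F/I-2 aff ·: Ff|FF
F/II-1 aff I-1×I-2: Ff
F/II-2 ? ·: ff|Ff
F/III-1 ? II-1×II-2: ff|Ff|FF
F/III-2 un II-1×II-2: ff
F/III-3 aff ·: Ff|FF
F/IV-1 aff III-3×III-2: Ff
⇒ F over [I-1,I-2,II-1,II-2,III-1,III-2,III-3,IV-1]: 20 consistent
M/I-1 aff ·: Mm|MM
M/I-2 aff ·: Mm|MM
M/II-1 aff I-1×I-2: Mm|MM
M/II-2 un ·: mm
M/III-1 ? II-1×II-2: mm|Mm
M/III-2 ? II-1×II-2: mm|Mm
M/III-3 un ·: mm
M/IV-1 ? III-3×III-2: mm|Mm
⇒ M over [I-1,I-2,II-1,II-2,III-1,III-2,III-3,IV-1]: 26 consistent
P/I-1 aff ·: Pp
P/I-2 ? ·: pp|Pp
P/II-1 un I-1×I-2: pp
P/II-2 ? ·: Pp|PP
P/III-1 aff II-1×II-2: Pp
P/III-2 aff II-1×II-2: Pp
P/III-3 ? ·: pp|Pp
P/IV-1 un III-3×III-2: pp
⇒ P over [I-1,I-2,II-1,II-2,III-1,III-2,III-3,IV-1]: 8 consistent

III-2 ∈ {ff Mm Pp, ff mm Pp}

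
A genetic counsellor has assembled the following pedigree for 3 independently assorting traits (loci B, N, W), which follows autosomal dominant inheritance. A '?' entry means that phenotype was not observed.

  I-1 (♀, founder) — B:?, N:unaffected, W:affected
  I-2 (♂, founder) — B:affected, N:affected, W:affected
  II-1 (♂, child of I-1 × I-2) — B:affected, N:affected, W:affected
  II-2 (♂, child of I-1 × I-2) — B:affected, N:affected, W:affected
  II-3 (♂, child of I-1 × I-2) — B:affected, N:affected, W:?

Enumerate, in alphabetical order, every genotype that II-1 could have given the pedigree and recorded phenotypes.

B/I-1 ? ·: bb|Bb|BB
B/I-2 aff ·: Bb|BB
B/II-1 aff I-1×I-2: Bb|BB
B/II-2 aff I-1×I-2: Bb|BB
B/II-3 aff I-1×I-2: Bb|BB
⇒ B over [I-1,I-2,II-1,II-2,II-3]: 27 consistent
N/I-1 un ·: nn
N/I-2 aff ·: Nn|NN
N/II-1 aff I-1×I-2: Nn
N/II-2 aff I-1×I-2: Nn
N/II-3 aff I-1×I-2: Nn
⇒ N over [I-1,I-2,II-1,II-2,II-3]: 2 consistent
W/I-1 aff ·: Ww|WW
W/I-2 aff ·: Ww|WW
W/II-1 aff I-1×I-2: Ww|WW
W/II-2 aff I-1×I-2: Ww|WW
W/II-3 ? I-1×I-2: ww|Ww|WW
⇒ W over [I-1,I-2,II-1,II-2,II-3]: 29 consistent

II-1 ∈ {BB Nn WW, BB Nn Ww, Bb Nn WW, Bb Nn Ww}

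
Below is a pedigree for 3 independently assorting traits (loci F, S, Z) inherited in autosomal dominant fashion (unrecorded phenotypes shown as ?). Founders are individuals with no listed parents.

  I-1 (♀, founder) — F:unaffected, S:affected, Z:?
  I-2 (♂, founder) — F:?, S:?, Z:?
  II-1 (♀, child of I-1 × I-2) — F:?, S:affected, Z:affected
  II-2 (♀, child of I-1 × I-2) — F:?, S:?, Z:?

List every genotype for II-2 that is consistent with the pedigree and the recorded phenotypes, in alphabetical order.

F/I-1 un ·: ff
F/I-2 ? ·: ff|Ff|FF
F/II-1 ? I-1×I-2: ff|Ff
F/II-2 ? I-1×I-2: ff|Ff
⇒ F over [I-1,I-2,II-1,II-2]: 6 consistent
S/I-1 aff ·: Ss|SS
S/I-2 ? ·: ss|Ss|SS
S/II-1 aff I-1×I-2: Ss|SS
S/II-2 ? I-1×I-2: ss|Ss|SS
⇒ S over [I-1,I-2,II-1,II-2]: 18 consistent
Z/I-1 ? ·: zz|Zz|ZZ
Z/I-2 ? ·: zz|Zz|ZZ
Z/II-1 aff I-1×I-2: Zz|ZZ
Z/II-2 ? I-1×I-2: zz|Zz|ZZ
⇒ Z over [I-1,I-2,II-1,II-2]: 21 consistent

II-2 ∈ {Ff SS ZZ, Ff SS Zz, Ff SS zz, Ff Ss ZZ, Ff Ss Zz, Ff Ss zz, Ff ss ZZ, Ff ss Zz, Ff ss zz, ff SS ZZ, ff SS Zz, ff SS zz, ff Ss ZZ, ff Ss Zz, ff Ss zz, ff ss ZZ, ff ss Zz, ff ss zz}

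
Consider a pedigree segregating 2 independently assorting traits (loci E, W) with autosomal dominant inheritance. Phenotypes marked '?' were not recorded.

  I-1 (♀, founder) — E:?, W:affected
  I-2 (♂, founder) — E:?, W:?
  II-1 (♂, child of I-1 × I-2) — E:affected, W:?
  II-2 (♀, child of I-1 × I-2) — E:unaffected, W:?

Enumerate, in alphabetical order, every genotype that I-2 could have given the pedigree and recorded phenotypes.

E/I-1 ? ·: ee|Ee
E/I-2 ? ·: ee|Ee
E/II-1 aff I-1×I-2: Ee|EE
E/II-2 un I-1×I-2: ee
⇒ E over [I-1,I-2,II-1,II-2]: 4 consistent
W/I-1 aff ·: Ww|WW
W/I-2 ? ·: ww|Ww|WW
W/II-1 ? I-1×I-2: ww|Ww|WW
W/II-2 ? I-1×I-2: ww|Ww|WW
⇒ W over [I-1,I-2,II-1,II-2]: 23 consistent

I-2 ∈ {Ee WW, Ee Ww, Ee ww, ee WW, ee Ww, ee ww}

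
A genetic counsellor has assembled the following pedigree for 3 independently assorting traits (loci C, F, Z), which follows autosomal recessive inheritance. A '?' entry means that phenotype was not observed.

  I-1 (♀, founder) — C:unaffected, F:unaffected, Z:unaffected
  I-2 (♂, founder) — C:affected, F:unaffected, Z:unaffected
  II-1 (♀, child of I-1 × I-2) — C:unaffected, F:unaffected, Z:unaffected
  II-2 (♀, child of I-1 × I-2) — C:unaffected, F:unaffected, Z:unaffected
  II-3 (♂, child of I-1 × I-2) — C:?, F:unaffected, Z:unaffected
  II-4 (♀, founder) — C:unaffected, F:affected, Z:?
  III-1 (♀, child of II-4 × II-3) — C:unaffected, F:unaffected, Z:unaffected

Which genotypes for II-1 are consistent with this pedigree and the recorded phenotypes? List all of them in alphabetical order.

II-1 ∈ {Cc FF ZZ, Cc FF Zz, Cc Ff ZZ, Cc Ff Zz}

C/I-1 un ·: CC|Cc
C/I-2 aff ·: cc
C/II-1 un I-1×I-2: Cc
C/II-2 un I-1×I-2: Cc
C/II-3 ? I-1×I-2: Cc|cc
C/II-4 un ·: CC|Cc
C/III-1 un II-4×II-3: CC|Cc
⇒ C over [I-1,I-2,II-1,II-2,II-3,II-4,III-1]: 10 consistent
F/I-1 un ·: FF|Ff
F/I-2 un ·: FF|Ff
F/II-1 un I-1×I-2: FF|Ff
F/II-2 un I-1×I-2: FF|Ff
F/II-3 un I-1×I-2: FF|Ff
F/II-4 aff ·: ff
F/III-1 un II-4×II-3: Ff
⇒ F over [I-1,I-2,II-1,II-2,II-3,II-4,III-1]: 25 consistent
Z/I-1 un ·: ZZ|Zz
Z/I-2 un ·: ZZ|Zz
Z/II-1 un I-1×I-2: ZZ|Zz
Z/II-2 un I-1×I-2: ZZ|Zz
Z/II-3 un I-1×I-2: ZZ|Zz
Z/II-4 ? ·: ZZ|Zz|zz
Z/III-1 un II-4×II-3: ZZ|Zz
⇒ Z over [I-1,I-2,II-1,II-2,II-3,II-4,III-1]: 112 consistent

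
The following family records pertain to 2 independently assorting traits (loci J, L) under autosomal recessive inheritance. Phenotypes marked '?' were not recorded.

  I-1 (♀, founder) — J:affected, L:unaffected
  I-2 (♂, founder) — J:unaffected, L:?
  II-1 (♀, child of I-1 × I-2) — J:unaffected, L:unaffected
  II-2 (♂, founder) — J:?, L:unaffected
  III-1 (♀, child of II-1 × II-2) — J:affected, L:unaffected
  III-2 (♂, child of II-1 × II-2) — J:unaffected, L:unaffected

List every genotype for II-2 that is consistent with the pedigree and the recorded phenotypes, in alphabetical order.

II-2 ∈ {Jj LL, Jj Ll, jj LL, jj Ll}

J/I-1 aff ·: jj
J/I-2 un ·: JJ|Jj
J/II-1 un I-1×I-2: Jj
J/II-2 ? ·: Jj|jj
J/III-1 aff II-1×II-2: jj
J/III-2 un II-1×II-2: JJ|Jj
⇒ J over [I-1,I-2,II-1,II-2,III-1,III-2]: 6 consistent
L/I-1 un ·: LL|Ll
L/I-2 ? ·: LL|Ll|ll
L/II-1 un I-1×I-2: LL|Ll
L/II-2 un ·: LL|Ll
L/III-1 un II-1×II-2: LL|Ll
L/III-2 un II-1×II-2: LL|Ll
⇒ L over [I-1,I-2,II-1,II-2,III-1,III-2]: 60 consistent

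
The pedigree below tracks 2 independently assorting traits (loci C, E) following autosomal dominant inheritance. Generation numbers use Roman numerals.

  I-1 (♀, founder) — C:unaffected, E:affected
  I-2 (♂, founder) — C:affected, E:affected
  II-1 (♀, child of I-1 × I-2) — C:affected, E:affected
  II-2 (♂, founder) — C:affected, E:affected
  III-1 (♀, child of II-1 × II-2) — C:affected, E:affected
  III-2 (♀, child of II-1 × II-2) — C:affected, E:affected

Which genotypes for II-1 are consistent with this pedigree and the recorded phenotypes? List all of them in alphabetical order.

II-1 ∈ {Cc EE, Cc Ee}

C/I-1 un ·: cc
C/I-2 aff ·: Cc|CC
C/II-1 aff I-1×I-2: Cc
C/II-2 aff ·: Cc|CC
C/III-1 aff II-1×II-2: Cc|CC
C/III-2 aff II-1×II-2: Cc|CC
⇒ C over [I-1,I-2,II-1,II-2,III-1,III-2]: 16 consistent
E/I-1 aff ·: Ee|EE
E/I-2 aff ·: Ee|EE
E/II-1 aff I-1×I-2: Ee|EE
E/II-2 aff ·: Ee|EE
E/III-1 aff II-1×II-2: Ee|EE
E/III-2 aff II-1×II-2: Ee|EE
⇒ E over [I-1,I-2,II-1,II-2,III-1,III-2]: 44 consistent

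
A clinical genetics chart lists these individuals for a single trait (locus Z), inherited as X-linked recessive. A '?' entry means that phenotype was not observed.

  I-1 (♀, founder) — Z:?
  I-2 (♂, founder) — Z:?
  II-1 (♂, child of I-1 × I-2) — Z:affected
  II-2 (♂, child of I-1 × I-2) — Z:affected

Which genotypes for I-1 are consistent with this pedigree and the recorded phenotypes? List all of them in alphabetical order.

Z/I-1 ? ·: X^ZX^z|X^zX^z
Z/I-2 ? ·: X^ZY|X^zY
Z/II-1 aff I-1×I-2: X^zY
Z/II-2 aff I-1×I-2: X^zY
⇒ Z over [I-1,I-2,II-1,II-2]: 4 consistent

I-1 ∈ {X^ZX^z, X^zX^z}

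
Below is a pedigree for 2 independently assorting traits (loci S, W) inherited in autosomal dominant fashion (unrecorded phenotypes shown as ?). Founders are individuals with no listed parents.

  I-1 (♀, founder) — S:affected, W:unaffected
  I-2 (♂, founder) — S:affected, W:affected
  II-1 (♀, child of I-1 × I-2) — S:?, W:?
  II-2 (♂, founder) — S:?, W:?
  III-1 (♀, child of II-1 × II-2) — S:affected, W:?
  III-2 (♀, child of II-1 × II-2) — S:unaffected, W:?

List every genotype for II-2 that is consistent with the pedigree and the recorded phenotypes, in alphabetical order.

S/I-1 aff ·: Ss|SS
S/I-2 aff ·: Ss|SS
S/II-1 ? I-1×I-2: ss|Ss
S/II-2 ? ·: ss|Ss
S/III-1 aff II-1×II-2: Ss|SS
S/III-2 un II-1×II-2: ss
⇒ S over [I-1,I-2,II-1,II-2,III-1,III-2]: 10 consistent
W/I-1 un ·: ww
W/I-2 aff ·: Ww|WW
W/II-1 ? I-1×I-2: ww|Ww
W/II-2 ? ·: ww|Ww|WW
W/III-1 ? II-1×II-2: ww|Ww|WW
W/III-2 ? II-1×II-2: ww|Ww|WW
⇒ W over [I-1,I-2,II-1,II-2,III-1,III-2]: 40 consistent

II-2 ∈ {Ss WW, Ss Ww, Ss ww, ss WW, ss Ww, ss ww}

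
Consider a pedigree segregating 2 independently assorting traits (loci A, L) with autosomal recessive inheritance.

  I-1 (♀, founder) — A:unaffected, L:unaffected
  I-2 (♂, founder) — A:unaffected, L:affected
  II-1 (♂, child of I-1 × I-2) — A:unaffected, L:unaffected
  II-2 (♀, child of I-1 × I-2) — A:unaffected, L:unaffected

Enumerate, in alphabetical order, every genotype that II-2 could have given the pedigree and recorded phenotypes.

A/I-1 un ·: AA|Aa
A/I-2 un ·: AA|Aa
A/II-1 un I-1×I-2: AA|Aa
A/II-2 un I-1×I-2: AA|Aa
⇒ A over [I-1,I-2,II-1,II-2]: 13 consistent
L/I-1 un ·: LL|Ll
L/I-2 aff ·: ll
L/II-1 un I-1×I-2: Ll
L/II-2 un I-1×I-2: Ll
⇒ L over [I-1,I-2,II-1,II-2]: 2 consistent

II-2 ∈ {AA Ll, Aa Ll}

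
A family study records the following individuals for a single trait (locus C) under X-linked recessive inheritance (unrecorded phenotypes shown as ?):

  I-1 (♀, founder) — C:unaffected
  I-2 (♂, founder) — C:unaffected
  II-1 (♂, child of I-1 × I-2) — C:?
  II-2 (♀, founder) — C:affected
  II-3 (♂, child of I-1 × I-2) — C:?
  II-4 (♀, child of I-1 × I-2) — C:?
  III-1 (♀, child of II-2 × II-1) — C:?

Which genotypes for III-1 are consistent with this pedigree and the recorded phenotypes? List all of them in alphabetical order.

III-1 ∈ {X^CX^c, X^cX^c}

C/I-1 un ·: X^CX^C|X^CX^c
C/I-2 un ·: X^CY
C/II-1 ? I-1×I-2: X^CY|X^cY
C/II-2 aff ·: X^cX^c
C/II-3 ? I-1×I-2: X^CY|X^cY
C/II-4 ? I-1×I-2: X^CX^C|X^CX^c
C/III-1 ? II-2×II-1: X^CX^c|X^cX^c
⇒ C over [I-1,I-2,II-1,II-2,II-3,II-4,III-1]: 9 consistent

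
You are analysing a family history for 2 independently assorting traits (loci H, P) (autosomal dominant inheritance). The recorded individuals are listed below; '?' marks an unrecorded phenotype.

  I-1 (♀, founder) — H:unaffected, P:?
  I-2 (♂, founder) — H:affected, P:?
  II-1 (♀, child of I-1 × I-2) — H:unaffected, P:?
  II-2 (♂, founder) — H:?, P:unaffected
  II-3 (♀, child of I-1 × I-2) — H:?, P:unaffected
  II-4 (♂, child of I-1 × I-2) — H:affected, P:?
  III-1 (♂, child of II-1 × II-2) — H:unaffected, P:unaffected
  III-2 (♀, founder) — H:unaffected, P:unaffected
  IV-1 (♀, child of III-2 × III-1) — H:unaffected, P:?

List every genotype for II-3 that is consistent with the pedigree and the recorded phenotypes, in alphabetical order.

II-3 ∈ {Hh pp, hh pp}

H/I-1 un ·: hh
H/I-2 aff ·: Hh
H/II-1 un I-1×I-2: hh
H/II-2 ? ·: hh|Hh
H/II-3 ? I-1×I-2: hh|Hh
H/II-4 aff I-1×I-2: Hh
H/III-1 un II-1×II-2: hh
H/III-2 un ·: hh
H/IV-1 un III-2×III-1: hh
⇒ H over [I-1,I-2,II-1,II-2,II-3,II-4,III-1,III-2,IV-1]: 4 consistent
P/I-1 ? ·: pp|Pp
P/I-2 ? ·: pp|Pp
P/II-1 ? I-1×I-2: pp|Pp
P/II-2 un ·: pp
P/II-3 un I-1×I-2: pp
P/II-4 ? I-1×I-2: pp|Pp|PP
P/III-1 un II-1×II-2: pp
P/III-2 un ·: pp
P/IV-1 ? III-2×III-1: pp
⇒ P over [I-1,I-2,II-1,II-2,II-3,II-4,III-1,III-2,IV-1]: 15 consistent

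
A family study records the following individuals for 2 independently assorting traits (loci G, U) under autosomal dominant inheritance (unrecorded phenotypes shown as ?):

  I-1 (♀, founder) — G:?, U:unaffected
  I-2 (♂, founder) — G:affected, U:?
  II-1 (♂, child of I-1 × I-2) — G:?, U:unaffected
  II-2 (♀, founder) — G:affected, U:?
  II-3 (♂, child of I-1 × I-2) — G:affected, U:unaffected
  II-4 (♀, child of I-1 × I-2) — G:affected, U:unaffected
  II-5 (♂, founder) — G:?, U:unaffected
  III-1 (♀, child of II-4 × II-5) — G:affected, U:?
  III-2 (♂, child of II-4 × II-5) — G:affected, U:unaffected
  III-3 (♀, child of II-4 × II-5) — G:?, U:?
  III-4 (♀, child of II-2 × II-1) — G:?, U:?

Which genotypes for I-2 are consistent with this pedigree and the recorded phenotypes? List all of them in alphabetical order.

G/I-1 ? ·: gg|Gg|GG
G/I-2 aff ·: Gg|GG
G/II-1 ? I-1×I-2: gg|Gg|GG
G/II-2 aff ·: Gg|GG
G/II-3 aff I-1×I-2: Gg|GG
G/II-4 aff I-1×I-2: Gg|GG
G/II-5 ? ·: gg|Gg|GG
G/III-1 aff II-4×II-5: Gg|GG
G/III-2 aff II-4×II-5: Gg|GG
G/III-3 ? II-4×II-5: gg|Gg|GG
G/III-4 ? II-2×II-1: gg|Gg|GG
⇒ G over [I-1,I-2,II-1,II-2,II-3,II-4,II-5,III-1,III-2,III-3,III-4]: 2044 consistent
U/I-1 un ·: uu
U/I-2 ? ·: uu|Uu
U/II-1 un I-1×I-2: uu
U/II-2 ? ·: uu|Uu|UU
U/II-3 un I-1×I-2: uu
U/II-4 un I-1×I-2: uu
U/II-5 un ·: uu
U/III-1 ? II-4×II-5: uu
U/III-2 un II-4×II-5: uu
U/III-3 ? II-4×II-5: uu
U/III-4 ? II-2×II-1: uu|Uu
⇒ U over [I-1,I-2,II-1,II-2,II-3,II-4,II-5,III-1,III-2,III-3,III-4]: 8 consistent

I-2 ∈ {GG Uu, GG uu, Gg Uu, Gg uu}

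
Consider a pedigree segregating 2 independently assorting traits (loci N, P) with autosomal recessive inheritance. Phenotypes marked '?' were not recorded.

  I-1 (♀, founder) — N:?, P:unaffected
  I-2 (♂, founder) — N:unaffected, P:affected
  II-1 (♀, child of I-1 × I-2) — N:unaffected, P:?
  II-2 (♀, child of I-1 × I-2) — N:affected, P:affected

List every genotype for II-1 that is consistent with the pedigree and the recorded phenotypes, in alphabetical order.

N/I-1 ? ·: Nn|nn
N/I-2 un ·: Nn
N/II-1 un I-1×I-2: NN|Nn
N/II-2 aff I-1×I-2: nn
⇒ N over [I-1,I-2,II-1,II-2]: 3 consistent
P/I-1 un ·: Pp
P/I-2 aff ·: pp
P/II-1 ? I-1×I-2: Pp|pp
P/II-2 aff I-1×I-2: pp
⇒ P over [I-1,I-2,II-1,II-2]: 2 consistent

II-1 ∈ {NN Pp, NN pp, Nn Pp, Nn pp}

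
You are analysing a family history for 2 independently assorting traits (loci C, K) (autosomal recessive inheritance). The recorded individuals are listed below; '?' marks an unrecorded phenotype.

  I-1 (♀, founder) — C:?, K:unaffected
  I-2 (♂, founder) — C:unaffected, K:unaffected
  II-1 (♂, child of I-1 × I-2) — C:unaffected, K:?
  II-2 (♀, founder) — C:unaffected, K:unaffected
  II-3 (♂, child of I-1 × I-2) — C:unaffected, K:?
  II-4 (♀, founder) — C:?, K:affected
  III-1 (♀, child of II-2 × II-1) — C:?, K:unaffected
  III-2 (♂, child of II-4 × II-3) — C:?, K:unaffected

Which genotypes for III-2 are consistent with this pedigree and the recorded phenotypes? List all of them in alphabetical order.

III-2 ∈ {CC Kk, Cc Kk, cc Kk}

C/I-1 ? ·: CC|Cc|cc
C/I-2 un ·: CC|Cc
C/II-1 un I-1×I-2: CC|Cc
C/II-2 un ·: CC|Cc
C/II-3 un I-1×I-2: CC|Cc
C/II-4 ? ·: CC|Cc|cc
C/III-1 ? II-2×II-1: CC|Cc|cc
C/III-2 ? II-4×II-3: CC|Cc|cc
⇒ C over [I-1,I-2,II-1,II-2,II-3,II-4,III-1,III-2]: 346 consistent
K/I-1 un ·: KK|Kk
K/I-2 un ·: KK|Kk
K/II-1 ? I-1×I-2: KK|Kk|kk
K/II-2 un ·: KK|Kk
K/II-3 ? I-1×I-2: KK|Kk
K/II-4 aff ·: kk
K/III-1 un II-2×II-1: KK|Kk
K/III-2 un II-4×II-3: Kk
⇒ K over [I-1,I-2,II-1,II-2,II-3,II-4,III-1,III-2]: 49 consistent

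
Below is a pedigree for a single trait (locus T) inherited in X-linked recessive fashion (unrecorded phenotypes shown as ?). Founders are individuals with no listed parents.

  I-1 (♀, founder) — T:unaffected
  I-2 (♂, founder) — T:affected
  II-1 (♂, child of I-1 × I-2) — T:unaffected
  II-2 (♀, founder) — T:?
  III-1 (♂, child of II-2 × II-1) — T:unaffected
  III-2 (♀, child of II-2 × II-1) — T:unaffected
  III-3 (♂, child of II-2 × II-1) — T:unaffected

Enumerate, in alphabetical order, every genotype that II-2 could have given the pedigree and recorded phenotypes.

T/I-1 un ·: X^TX^T|X^TX^t
T/I-2 aff ·: X^tY
T/II-1 un I-1×I-2: X^TY
T/II-2 ? ·: X^TX^T|X^TX^t
T/III-1 un II-2×II-1: X^TY
T/III-2 un II-2×II-1: X^TX^T|X^TX^t
T/III-3 un II-2×II-1: X^TY
⇒ T over [I-1,I-2,II-1,II-2,III-1,III-2,III-3]: 6 consistent

II-2 ∈ {X^TX^T, X^TX^t}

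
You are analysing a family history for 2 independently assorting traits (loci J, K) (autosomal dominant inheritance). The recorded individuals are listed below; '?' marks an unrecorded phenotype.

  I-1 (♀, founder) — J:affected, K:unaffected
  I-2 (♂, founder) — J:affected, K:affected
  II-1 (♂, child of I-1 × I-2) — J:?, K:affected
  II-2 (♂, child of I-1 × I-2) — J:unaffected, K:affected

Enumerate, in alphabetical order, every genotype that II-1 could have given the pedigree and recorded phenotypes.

J/I-1 aff ·: Jj
J/I-2 aff ·: Jj
J/II-1 ? I-1×I-2: jj|Jj|JJ
J/II-2 un I-1×I-2: jj
⇒ J over [I-1,I-2,II-1,II-2]: 3 consistent
K/I-1 un ·: kk
K/I-2 aff ·: Kk|KK
K/II-1 aff I-1×I-2: Kk
K/II-2 aff I-1×I-2: Kk
⇒ K over [I-1,I-2,II-1,II-2]: 2 consistent

II-1 ∈ {JJ Kk, Jj Kk, jj Kk}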